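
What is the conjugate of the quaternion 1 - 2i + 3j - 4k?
1 + 2i - 3j + 4k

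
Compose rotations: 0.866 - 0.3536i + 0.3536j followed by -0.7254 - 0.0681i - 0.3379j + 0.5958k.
-0.5328 - 0.0131i - 0.7598j + 0.3724k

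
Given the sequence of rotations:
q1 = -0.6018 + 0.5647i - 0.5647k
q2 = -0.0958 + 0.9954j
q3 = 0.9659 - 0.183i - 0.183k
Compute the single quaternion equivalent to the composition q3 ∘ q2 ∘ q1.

q2 · q1 = 0.0577 - 0.6162i - 0.599j - 0.508k
q3 · q2 · q1 = -0.15 - 0.7154i - 0.5588j - 0.3916k
-0.15 - 0.7154i - 0.5588j - 0.3916k


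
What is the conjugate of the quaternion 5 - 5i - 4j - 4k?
5 + 5i + 4j + 4k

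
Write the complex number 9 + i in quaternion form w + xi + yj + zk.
9 + i + 0j + 0k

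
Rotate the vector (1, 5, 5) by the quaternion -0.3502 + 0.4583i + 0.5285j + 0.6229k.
(5.273, 3.965, 2.735)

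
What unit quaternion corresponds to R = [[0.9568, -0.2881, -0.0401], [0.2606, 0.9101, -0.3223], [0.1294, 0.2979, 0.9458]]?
0.9763 + 0.1588i - 0.0434j + 0.1405k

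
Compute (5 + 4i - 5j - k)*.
5 - 4i + 5j + k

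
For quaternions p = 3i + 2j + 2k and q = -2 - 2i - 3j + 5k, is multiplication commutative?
No: pq = 2 + 10i - 23j - 9k ≠ 2 - 22i + 15j + k = qp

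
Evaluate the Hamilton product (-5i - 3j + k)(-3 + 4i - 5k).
25 + 30i - 12j + 9k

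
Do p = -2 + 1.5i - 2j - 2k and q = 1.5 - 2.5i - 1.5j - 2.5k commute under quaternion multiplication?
No: pq = -7.25 + 9.25i + 8.75j - 5.25k ≠ -7.25 + 5.25i - 8.75j + 9.25k = qp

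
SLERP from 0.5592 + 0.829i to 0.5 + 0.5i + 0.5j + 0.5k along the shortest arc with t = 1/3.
0.5804 + 0.7717i + 0.1838j + 0.1838k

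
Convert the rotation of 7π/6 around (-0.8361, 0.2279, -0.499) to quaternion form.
-0.2588 - 0.8076i + 0.2201j - 0.482k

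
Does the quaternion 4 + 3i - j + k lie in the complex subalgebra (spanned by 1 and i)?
No. The quaternion 4 + 3i - j + k has j-coefficient y = -1 and k-coefficient z = 1, not both zero, so it does not lie in the complex subalgebra spanned by 1 and i.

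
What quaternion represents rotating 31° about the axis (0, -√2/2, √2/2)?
0.9636 - 0.189j + 0.189k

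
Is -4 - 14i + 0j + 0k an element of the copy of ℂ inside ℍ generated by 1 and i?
Yes. The quaternion -4 - 14i has j- and k-coefficients y = z = 0, so it lies in the complex subalgebra spanned by 1 and i.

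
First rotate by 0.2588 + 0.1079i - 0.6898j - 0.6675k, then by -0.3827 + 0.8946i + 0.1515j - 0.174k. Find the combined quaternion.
-0.2072 - 0.0309i + 0.8816j - 0.423k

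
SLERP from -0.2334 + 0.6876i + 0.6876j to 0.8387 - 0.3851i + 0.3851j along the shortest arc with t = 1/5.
-0.444 + 0.7311i + 0.518j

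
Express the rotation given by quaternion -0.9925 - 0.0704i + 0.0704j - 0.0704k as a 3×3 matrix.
[[0.9802, -0.1497, -0.1298], [0.1298, 0.9802, -0.1497], [0.1497, 0.1298, 0.9802]]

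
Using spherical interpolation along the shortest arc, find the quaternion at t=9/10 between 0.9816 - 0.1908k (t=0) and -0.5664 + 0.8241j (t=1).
0.6423 - 0.7661j - 0.0225k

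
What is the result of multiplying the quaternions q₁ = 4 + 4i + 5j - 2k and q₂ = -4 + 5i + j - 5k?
-51 - 19i - 6j - 33k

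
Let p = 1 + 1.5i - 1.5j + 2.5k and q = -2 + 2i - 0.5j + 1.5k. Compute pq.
-9.5 - 2i + 5.25j - 1.25k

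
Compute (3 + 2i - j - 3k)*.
3 - 2i + j + 3k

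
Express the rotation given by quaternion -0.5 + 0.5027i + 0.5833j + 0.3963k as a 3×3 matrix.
[[0.0054, 0.9827, -0.1849], [0.1901, 0.1805, 0.965], [0.9817, -0.0404, -0.1859]]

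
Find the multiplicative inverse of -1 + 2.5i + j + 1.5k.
-0.0952 - 0.2381i - 0.0952j - 0.1429k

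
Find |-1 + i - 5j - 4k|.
√43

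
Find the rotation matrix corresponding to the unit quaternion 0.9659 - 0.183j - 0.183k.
[[0.866, 0.3535, -0.3535], [-0.3535, 0.933, 0.067], [0.3535, 0.067, 0.933]]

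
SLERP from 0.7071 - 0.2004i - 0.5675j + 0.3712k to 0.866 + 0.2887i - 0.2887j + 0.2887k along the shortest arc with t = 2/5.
0.8057 - 0.0035i - 0.4756j + 0.3531k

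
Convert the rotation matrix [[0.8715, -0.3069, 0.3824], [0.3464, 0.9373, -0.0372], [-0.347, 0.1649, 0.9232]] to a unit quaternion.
0.9659 + 0.0523i + 0.1888j + 0.1691k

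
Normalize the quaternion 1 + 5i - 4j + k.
0.1525 + 0.7625i - 0.61j + 0.1525k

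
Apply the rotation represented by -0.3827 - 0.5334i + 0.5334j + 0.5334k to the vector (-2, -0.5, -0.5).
(0.845, 1.943, -0.098)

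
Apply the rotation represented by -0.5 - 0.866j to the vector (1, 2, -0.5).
(-0.933, 2, -0.616)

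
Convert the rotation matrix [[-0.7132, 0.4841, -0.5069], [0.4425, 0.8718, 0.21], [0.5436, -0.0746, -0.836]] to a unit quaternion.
-0.284 + 0.2505i + 0.9248j + 0.0366k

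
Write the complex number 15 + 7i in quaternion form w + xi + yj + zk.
15 + 7i + 0j + 0k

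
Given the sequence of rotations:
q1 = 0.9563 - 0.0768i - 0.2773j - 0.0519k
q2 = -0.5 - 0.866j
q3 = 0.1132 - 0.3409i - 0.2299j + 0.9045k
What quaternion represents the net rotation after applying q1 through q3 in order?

q2 · q1 = -0.7183 + 0.0833i - 0.6895j - 0.0406k
q3 · q2 · q1 = -0.1747 + 0.8873i + 0.1486j - 0.4001k
-0.1747 + 0.8873i + 0.1486j - 0.4001k


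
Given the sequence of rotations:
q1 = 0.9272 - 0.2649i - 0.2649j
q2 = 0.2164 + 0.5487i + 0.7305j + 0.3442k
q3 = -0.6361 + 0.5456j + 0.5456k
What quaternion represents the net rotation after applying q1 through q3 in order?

q2 · q1 = 0.5395 + 0.5426i + 0.5288j + 0.3673k
q3 · q2 · q1 = -0.8321 - 0.4333i + 0.254j - 0.2353k
-0.8321 - 0.4333i + 0.254j - 0.2353k


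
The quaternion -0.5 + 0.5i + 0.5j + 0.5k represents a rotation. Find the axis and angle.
axis = (√3/3, √3/3, √3/3), θ = 4π/3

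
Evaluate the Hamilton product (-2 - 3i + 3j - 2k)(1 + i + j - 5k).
-12 - 18i - 16j + 2k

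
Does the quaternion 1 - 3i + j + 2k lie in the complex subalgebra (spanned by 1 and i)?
No. The quaternion 1 - 3i + j + 2k has j-coefficient y = 1 and k-coefficient z = 2, not both zero, so it does not lie in the complex subalgebra spanned by 1 and i.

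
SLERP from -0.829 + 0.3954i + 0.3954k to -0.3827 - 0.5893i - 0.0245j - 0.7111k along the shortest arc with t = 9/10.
0.2529 + 0.6227i + 0.0236j + 0.7401k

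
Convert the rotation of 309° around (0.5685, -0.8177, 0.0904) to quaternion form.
-0.9026 + 0.2447i - 0.352j + 0.0389k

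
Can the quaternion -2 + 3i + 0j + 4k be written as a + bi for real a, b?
No. The quaternion -2 + 3i + 4k has j-coefficient y = 0 and k-coefficient z = 4, not both zero, so it does not lie in the complex subalgebra spanned by 1 and i.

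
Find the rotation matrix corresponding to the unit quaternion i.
[[1, 0, 0], [0, -1, 0], [0, 0, -1]]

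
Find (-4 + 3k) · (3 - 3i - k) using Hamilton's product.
-9 + 12i - 9j + 13k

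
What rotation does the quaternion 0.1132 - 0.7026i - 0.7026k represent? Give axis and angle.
axis = (-√2/2, 0, -√2/2), θ = 167°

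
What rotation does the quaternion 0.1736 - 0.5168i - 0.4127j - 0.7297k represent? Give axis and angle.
axis = (-0.5248, -0.4191, -0.7409), θ = 160°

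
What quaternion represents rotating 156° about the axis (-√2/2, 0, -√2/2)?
0.2079 - 0.6917i - 0.6917k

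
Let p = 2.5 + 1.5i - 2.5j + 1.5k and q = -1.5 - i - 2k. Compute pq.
0.75 + 0.25i + 5.25j - 9.75k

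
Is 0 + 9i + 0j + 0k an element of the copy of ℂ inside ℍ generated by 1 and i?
Yes. The quaternion 9i has j- and k-coefficients y = z = 0, so it lies in the complex subalgebra spanned by 1 and i.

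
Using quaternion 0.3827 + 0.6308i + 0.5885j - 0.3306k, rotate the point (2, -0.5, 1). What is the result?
(-0.287, 0.114, -2.27)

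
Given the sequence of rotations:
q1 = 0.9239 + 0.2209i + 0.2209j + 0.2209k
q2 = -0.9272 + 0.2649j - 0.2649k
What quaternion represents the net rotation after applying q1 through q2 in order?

q2 · q1 = -0.8566 - 0.0878i - 0.0186j - 0.5081k
-0.8566 - 0.0878i - 0.0186j - 0.5081k


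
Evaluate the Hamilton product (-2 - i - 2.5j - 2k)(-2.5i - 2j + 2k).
-3.5 - 4i + 11j - 8.25k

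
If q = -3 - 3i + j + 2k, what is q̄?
-3 + 3i - j - 2k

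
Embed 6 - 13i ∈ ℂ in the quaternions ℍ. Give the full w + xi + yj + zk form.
6 - 13i + 0j + 0k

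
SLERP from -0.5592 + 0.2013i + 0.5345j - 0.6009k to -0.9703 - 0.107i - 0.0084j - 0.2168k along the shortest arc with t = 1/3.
-0.7635 + 0.1043i + 0.3799j - 0.5117k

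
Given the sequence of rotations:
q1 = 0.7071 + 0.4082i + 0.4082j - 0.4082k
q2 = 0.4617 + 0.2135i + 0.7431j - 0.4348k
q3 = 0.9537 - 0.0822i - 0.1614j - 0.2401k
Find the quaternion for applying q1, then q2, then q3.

q2 · q1 = -0.2415 + 0.2136i + 0.6236j - 0.7121k
q3 · q2 · q1 = -0.2831 + 0.4882i + 0.5239j - 0.6379k
-0.2831 + 0.4882i + 0.5239j - 0.6379k


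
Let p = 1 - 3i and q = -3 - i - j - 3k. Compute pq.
-6 + 8i - 10j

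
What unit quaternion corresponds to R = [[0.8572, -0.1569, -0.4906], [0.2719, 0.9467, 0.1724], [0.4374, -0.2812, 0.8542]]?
0.9563 - 0.1186i - 0.2426j + 0.1121k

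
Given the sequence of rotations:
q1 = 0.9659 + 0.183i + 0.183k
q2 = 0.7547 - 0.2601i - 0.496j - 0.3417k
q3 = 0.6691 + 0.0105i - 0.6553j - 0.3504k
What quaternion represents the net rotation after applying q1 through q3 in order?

q2 · q1 = 0.8391 - 0.2039i - 0.494j - 0.1012k
q3 · q2 · q1 = 0.2044 - 0.2344i - 0.8079j - 0.5005k
0.2044 - 0.2344i - 0.8079j - 0.5005k


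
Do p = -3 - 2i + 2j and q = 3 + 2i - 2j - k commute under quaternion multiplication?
No: pq = -1 - 14i + 10j + 3k ≠ -1 - 10i + 14j + 3k = qp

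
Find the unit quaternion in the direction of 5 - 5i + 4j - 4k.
0.5522 - 0.5522i + 0.4417j - 0.4417k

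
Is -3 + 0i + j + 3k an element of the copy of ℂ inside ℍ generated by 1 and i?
No. The quaternion -3 + j + 3k has j-coefficient y = 1 and k-coefficient z = 3, not both zero, so it does not lie in the complex subalgebra spanned by 1 and i.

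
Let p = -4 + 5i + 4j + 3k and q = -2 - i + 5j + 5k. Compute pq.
-22 - i - 56j + 3k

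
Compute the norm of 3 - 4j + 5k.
√50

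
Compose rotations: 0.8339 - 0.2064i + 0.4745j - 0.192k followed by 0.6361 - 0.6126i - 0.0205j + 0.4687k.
0.5037 - 0.8606i + 0.0704j - 0.0262k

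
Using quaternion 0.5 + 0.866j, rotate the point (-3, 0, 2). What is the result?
(3.232, 0, 1.598)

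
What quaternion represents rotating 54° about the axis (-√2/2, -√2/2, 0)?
0.891 - 0.321i - 0.321j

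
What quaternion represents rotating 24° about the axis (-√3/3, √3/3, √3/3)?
0.9781 - 0.12i + 0.12j + 0.12k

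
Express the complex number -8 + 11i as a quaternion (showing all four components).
-8 + 11i + 0j + 0k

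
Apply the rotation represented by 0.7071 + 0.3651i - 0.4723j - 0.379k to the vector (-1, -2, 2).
(-2.538, -0.328, -1.565)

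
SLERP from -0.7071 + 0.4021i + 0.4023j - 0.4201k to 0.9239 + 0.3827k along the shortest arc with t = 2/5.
-0.8326 + 0.2515i + 0.2517j - 0.4245k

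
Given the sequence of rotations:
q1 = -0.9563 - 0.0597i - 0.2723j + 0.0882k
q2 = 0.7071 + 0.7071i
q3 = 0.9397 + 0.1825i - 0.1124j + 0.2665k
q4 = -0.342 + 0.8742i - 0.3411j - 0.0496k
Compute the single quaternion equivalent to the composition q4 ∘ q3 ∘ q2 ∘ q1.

q2 · q1 = -0.634 - 0.7184i - 0.2549j - 0.1302k
q3 · q2 · q1 = -0.4586 - 0.7082i - 0.336j - 0.4186k
q4 · q3 · q2 · q1 = 0.6406 - 0.0326i + 0.6724j - 0.3694k
0.6406 - 0.0326i + 0.6724j - 0.3694k


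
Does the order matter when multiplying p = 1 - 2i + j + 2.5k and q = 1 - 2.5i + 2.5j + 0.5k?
Yes: pq = -7.75 - 10.25i - 1.75j + 0.5k ≠ -7.75 + 1.25i + 8.75j + 5.5k = qp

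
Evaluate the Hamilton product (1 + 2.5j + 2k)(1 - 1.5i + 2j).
-4 - 5.5i + 1.5j + 5.75k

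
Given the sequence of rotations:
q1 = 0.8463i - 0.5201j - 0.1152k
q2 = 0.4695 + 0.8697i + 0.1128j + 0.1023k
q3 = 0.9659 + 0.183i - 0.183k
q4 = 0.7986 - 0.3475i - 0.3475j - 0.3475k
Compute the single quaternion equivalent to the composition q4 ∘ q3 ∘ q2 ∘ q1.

q2 · q1 = -0.6656 + 0.4375i - 0.0574j - 0.6019k
q3 · q2 · q1 = -0.8331 + 0.2903i - 0.0254j - 0.4701k
q4 · q3 · q2 · q1 = -0.7366 + 0.6759i + 0.005j + 0.0238k
-0.7366 + 0.6759i + 0.005j + 0.0238k


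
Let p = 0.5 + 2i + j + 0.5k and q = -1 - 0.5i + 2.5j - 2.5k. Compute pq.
-0.75 - 6i + 5j + 3.75k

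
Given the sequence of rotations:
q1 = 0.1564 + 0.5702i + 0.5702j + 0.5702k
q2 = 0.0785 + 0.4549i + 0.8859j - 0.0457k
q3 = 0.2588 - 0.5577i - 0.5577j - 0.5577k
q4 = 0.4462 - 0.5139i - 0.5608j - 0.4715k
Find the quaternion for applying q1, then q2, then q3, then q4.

q2 · q1 = -0.7262 + 0.6471i - 0.1021j - 0.2081k
q3 · q2 · q1 = -0.0001 + 0.6316i - 0.0984j + 0.769k
q4 · q3 · q2 · q1 = 0.6319 - 0.1958i + 0.0535j + 0.7479k
0.6319 - 0.1958i + 0.0535j + 0.7479k


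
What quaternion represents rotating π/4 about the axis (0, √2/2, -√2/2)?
0.9239 + 0.2706j - 0.2706k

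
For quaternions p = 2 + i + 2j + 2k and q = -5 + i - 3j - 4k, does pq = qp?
No: pq = 3 - 5i - 10j - 23k ≠ 3 - i - 22j - 13k = qp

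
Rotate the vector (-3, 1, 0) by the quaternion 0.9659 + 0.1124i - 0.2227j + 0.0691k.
(-2.857, 0.715, -1.151)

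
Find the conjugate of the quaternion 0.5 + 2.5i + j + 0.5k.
0.5 - 2.5i - j - 0.5k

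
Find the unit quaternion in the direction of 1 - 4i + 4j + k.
0.1715 - 0.686i + 0.686j + 0.1715k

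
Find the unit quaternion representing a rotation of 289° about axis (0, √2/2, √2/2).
-0.8141 + 0.4106j + 0.4106k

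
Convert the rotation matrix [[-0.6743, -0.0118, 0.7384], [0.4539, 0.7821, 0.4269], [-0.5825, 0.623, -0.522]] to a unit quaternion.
0.3827 + 0.1281i + 0.8629j + 0.3042k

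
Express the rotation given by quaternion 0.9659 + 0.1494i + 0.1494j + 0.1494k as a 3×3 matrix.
[[0.9107, -0.244, 0.3333], [0.3333, 0.9107, -0.244], [-0.244, 0.3333, 0.9107]]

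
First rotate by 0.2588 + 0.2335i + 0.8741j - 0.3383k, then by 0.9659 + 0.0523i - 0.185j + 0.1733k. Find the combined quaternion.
0.4581 + 0.1502i + 0.8546j - 0.193k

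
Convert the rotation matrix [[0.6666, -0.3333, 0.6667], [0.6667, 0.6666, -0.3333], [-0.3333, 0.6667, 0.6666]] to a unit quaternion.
0.866 + 0.2887i + 0.2887j + 0.2887k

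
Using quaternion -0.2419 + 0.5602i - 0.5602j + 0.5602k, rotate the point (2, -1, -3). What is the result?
(-2.85, -0.472, 2.378)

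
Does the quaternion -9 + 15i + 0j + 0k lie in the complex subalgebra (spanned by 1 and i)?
Yes. The quaternion -9 + 15i has j- and k-coefficients y = z = 0, so it lies in the complex subalgebra spanned by 1 and i.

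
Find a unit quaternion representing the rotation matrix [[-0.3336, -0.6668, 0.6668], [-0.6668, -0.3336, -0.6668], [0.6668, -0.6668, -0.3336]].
0.5774i - 0.5774j + 0.5774k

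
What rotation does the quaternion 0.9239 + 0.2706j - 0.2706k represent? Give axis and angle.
axis = (0, √2/2, -√2/2), θ = π/4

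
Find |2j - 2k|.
√8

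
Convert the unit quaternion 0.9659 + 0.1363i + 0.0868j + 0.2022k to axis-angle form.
axis = (0.5266, 0.3353, 0.7812), θ = π/6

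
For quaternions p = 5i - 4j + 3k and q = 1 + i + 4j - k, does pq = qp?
No: pq = 14 - 3i + 4j + 27k ≠ 14 + 13i - 12j - 21k = qp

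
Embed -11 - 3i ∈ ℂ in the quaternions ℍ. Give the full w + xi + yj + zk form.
-11 - 3i + 0j + 0k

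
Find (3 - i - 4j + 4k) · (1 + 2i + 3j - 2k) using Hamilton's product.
25 + i + 11j + 3k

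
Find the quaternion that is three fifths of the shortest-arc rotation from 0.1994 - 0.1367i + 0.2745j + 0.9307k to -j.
0.1025 - 0.0703i + 0.8693j + 0.4785k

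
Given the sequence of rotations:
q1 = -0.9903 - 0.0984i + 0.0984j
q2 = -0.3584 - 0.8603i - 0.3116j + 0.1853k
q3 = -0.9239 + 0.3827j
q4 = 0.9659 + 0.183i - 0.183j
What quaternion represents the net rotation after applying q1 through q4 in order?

q2 · q1 = 0.3009 + 0.869i + 0.2551j - 0.2988k
q3 · q2 · q1 = -0.3756 - 0.9172i - 0.1205j - 0.0565k
q4 · q3 · q2 · q1 = -0.217 - 0.9443i - 0.0373j - 0.2445k
-0.217 - 0.9443i - 0.0373j - 0.2445k


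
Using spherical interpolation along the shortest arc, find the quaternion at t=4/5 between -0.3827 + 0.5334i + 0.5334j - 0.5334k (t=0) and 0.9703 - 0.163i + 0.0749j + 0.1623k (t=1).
-0.9236 + 0.2676i + 0.0636j - 0.267k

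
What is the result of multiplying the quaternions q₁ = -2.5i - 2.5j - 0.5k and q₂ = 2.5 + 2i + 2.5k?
6.25 - 12.5i - j + 3.75k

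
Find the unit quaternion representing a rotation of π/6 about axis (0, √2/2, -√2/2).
0.9659 + 0.183j - 0.183k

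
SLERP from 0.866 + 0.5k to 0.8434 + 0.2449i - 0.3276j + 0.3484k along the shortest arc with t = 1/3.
0.8773 + 0.084i - 0.1124j + 0.459k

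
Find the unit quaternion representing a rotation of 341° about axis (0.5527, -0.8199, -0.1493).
-0.9863 + 0.0912i - 0.1353j - 0.0246k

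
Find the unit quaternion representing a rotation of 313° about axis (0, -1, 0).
-0.9171 - 0.3987j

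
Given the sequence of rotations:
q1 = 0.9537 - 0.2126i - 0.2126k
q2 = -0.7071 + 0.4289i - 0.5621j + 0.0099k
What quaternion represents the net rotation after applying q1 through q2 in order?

q2 · q1 = -0.5811 + 0.6789i - 0.447j + 0.0403k
-0.5811 + 0.6789i - 0.447j + 0.0403k


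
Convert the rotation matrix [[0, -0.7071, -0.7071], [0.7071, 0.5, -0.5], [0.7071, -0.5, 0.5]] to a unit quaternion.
0.7071 - 0.5j + 0.5k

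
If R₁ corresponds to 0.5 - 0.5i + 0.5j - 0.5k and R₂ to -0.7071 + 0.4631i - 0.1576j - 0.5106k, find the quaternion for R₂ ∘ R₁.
-0.2985 + 0.9192i + 0.0545j + 0.251k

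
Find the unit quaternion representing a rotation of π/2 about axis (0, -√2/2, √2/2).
0.7071 - 0.5j + 0.5k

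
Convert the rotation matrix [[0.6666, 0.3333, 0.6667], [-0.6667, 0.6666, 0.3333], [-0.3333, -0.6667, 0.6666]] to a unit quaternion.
0.866 - 0.2887i + 0.2887j - 0.2887k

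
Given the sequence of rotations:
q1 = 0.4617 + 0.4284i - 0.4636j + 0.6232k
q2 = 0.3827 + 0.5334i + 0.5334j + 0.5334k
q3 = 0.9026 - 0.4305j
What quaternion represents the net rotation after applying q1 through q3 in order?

q2 · q1 = -0.1369 + 0.9899i - 0.0351j + 0.009k
q3 · q2 · q1 = -0.1387 + 0.8896i + 0.0273j + 0.4343k
-0.1387 + 0.8896i + 0.0273j + 0.4343k


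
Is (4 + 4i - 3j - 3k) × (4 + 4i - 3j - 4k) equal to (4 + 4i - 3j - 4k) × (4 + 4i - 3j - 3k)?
No: pq = -21 + 35i - 20j - 28k ≠ -21 + 29i - 28j - 28k = qp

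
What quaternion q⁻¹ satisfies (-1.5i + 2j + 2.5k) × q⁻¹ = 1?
0.12i - 0.16j - 0.2k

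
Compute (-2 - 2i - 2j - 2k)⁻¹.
-0.125 + 0.125i + 0.125j + 0.125k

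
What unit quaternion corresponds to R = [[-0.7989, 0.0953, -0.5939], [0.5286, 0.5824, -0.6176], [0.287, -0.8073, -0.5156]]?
-0.2588 + 0.1833i + 0.851j - 0.4186k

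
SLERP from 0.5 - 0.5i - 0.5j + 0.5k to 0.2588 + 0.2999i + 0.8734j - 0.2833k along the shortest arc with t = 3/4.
-0.0637 - 0.3839i - 0.8433j + 0.3706k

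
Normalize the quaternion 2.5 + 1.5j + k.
0.8111 + 0.4867j + 0.3244k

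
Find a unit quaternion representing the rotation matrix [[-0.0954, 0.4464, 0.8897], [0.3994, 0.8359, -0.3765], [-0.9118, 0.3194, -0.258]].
0.6088 + 0.2858i + 0.7398j - 0.0193k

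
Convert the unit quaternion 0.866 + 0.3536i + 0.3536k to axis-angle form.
axis = (√2/2, 0, √2/2), θ = π/3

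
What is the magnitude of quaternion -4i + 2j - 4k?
6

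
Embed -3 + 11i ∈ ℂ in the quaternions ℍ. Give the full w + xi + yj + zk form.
-3 + 11i + 0j + 0k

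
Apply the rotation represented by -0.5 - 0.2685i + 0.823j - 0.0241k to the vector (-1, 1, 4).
(-3.35, 0.04, -2.602)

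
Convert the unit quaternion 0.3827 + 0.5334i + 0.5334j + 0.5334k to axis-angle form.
axis = (√3/3, √3/3, √3/3), θ = 3π/4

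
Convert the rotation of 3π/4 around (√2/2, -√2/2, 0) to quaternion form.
0.3827 + 0.6533i - 0.6533j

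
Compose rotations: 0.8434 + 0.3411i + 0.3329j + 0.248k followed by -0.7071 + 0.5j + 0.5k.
-0.8868 - 0.2836i + 0.3569j + 0.0758k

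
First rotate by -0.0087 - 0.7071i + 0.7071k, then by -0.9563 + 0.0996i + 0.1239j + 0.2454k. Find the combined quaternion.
-0.0948 + 0.7629i - 0.245j - 0.5907k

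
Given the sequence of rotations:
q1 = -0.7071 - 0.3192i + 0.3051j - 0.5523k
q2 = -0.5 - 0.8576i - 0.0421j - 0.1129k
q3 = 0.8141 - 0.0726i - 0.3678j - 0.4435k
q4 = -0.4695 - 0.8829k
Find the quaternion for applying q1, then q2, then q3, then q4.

q2 · q1 = 0.0303 + 0.8237i - 0.5604j + 0.0809k
q3 · q2 · q1 = -0.0858 + 0.3901i - 0.8268j + 0.3961k
q4 · q3 · q2 · q1 = 0.39 - 0.9131i + 0.0438j - 0.1102k
0.39 - 0.9131i + 0.0438j - 0.1102k


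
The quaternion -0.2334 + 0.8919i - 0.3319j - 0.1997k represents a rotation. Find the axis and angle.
axis = (0.9172, -0.3413, -0.2054), θ = 207°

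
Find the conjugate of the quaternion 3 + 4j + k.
3 - 4j - k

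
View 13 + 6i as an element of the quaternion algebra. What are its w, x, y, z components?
13 + 6i + 0j + 0k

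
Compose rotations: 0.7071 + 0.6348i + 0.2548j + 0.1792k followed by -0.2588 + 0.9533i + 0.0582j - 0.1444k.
-0.7771 + 0.557i - 0.2873j + 0.0575k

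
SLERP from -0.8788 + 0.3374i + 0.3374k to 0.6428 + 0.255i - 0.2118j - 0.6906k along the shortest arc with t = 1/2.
-0.8223 + 0.0445i + 0.1145j + 0.5556k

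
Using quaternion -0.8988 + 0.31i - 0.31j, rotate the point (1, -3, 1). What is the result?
(1.942, -2.058, 1.73)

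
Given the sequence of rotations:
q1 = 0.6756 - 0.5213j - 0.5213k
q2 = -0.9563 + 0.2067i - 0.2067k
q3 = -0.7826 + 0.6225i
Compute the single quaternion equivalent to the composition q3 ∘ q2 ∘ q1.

q2 · q1 = -0.7538 + 0.0319i + 0.6063j + 0.2511k
q3 · q2 · q1 = 0.5701 - 0.4942i - 0.6308j + 0.1809k
0.5701 - 0.4942i - 0.6308j + 0.1809k


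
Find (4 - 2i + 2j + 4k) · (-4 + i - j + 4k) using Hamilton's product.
-28 + 24i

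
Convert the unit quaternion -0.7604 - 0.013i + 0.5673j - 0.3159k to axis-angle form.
axis = (-0.02, 0.8735, -0.4864), θ = 279°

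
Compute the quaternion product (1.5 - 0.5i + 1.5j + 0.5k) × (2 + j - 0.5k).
1.75 - 2.25i + 4.25j - 0.25k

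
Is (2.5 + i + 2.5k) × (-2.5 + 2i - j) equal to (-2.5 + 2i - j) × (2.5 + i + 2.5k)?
No: pq = -8.25 + 5i + 2.5j - 7.25k ≠ -8.25 - 7.5j - 5.25k = qp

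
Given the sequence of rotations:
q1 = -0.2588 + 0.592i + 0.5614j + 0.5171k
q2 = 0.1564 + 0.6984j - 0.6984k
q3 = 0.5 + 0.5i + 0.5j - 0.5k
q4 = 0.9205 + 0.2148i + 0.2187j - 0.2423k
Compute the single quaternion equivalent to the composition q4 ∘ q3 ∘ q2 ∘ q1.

q2 · q1 = -0.0714 + 0.8458i - 0.5064j - 0.1518k
q3 · q2 · q1 = -0.2813 + 0.0581i - 0.6359j - 0.7163k
q4 · q3 · q2 · q1 = -0.3059 - 0.3177i - 0.5071j - 0.7405k
-0.3059 - 0.3177i - 0.5071j - 0.7405k


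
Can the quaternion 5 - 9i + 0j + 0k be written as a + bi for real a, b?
Yes. The quaternion 5 - 9i has j- and k-coefficients y = z = 0, so it lies in the complex subalgebra spanned by 1 and i.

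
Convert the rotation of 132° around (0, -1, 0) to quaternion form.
0.4067 - 0.9135j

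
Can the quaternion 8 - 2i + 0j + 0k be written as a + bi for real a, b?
Yes. The quaternion 8 - 2i has j- and k-coefficients y = z = 0, so it lies in the complex subalgebra spanned by 1 and i.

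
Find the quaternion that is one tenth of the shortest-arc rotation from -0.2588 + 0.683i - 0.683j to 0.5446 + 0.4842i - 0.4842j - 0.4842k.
-0.1762 + 0.6948i - 0.6948j - 0.0579k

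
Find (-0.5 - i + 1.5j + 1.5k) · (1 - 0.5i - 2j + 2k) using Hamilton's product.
-1 + 5.25i + 3.75j + 3.25k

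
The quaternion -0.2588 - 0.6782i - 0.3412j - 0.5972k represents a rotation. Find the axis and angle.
axis = (-0.7021, -0.3532, -0.6183), θ = 7π/6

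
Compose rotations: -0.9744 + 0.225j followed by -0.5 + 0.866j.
0.2923 - 0.9563j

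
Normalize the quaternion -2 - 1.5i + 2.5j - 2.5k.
-0.4619 - 0.3464i + 0.5774j - 0.5774k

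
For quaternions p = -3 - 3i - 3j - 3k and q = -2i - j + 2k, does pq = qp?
No: pq = -3 - 3i + 15j - 9k ≠ -3 + 15i - 9j - 3k = qp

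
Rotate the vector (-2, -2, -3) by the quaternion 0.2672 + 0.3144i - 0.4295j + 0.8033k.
(1.891, 3.232, -1.725)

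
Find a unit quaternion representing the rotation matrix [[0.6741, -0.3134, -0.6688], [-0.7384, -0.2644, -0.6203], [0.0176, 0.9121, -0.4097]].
0.5 + 0.7662i - 0.3432j - 0.2125k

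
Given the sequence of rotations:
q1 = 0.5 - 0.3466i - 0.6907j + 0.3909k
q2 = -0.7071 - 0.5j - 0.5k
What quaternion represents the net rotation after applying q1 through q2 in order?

q2 · q1 = -0.5034 - 0.2957i + 0.4117j - 0.6997k
-0.5034 - 0.2957i + 0.4117j - 0.6997k


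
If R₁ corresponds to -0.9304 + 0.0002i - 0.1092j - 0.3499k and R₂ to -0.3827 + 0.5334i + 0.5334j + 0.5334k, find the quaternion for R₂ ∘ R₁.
0.6008 - 0.6247i - 0.2677j - 0.4207k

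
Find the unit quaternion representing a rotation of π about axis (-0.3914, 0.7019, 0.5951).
-0.3914i + 0.7019j + 0.5951k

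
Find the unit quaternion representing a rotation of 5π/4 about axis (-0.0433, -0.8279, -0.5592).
-0.3827 - 0.04i - 0.7649j - 0.5166k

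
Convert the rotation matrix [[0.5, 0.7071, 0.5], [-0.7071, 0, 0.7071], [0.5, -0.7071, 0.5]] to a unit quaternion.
0.7071 - 0.5i - 0.5k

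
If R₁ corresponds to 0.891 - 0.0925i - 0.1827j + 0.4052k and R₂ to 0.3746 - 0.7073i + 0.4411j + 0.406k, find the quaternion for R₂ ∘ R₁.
0.1844 - 0.4119i + 0.5736j + 0.6836k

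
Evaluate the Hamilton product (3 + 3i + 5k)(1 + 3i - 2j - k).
-1 + 22i + 12j - 4k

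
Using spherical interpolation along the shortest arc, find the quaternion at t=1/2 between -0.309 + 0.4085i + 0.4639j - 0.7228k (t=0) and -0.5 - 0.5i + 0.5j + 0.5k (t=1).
0.1244 + 0.5916i - 0.0235j - 0.7962k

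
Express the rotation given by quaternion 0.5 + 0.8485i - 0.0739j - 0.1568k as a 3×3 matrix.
[[0.9399, 0.0314, -0.34], [-0.2822, -0.4891, -0.8253], [-0.1922, 0.8717, -0.4508]]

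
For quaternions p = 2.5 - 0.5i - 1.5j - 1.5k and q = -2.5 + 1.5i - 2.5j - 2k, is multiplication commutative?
No: pq = -12.25 + 4.25i - 5.75j + 2.25k ≠ -12.25 + 5.75i + 0.75j - 4.75k = qp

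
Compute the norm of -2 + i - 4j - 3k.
√30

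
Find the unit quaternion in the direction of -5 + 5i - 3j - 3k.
-0.6063 + 0.6063i - 0.3638j - 0.3638k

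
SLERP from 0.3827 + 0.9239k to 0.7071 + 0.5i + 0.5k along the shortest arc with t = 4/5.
0.6695 + 0.4141i + 0.6166k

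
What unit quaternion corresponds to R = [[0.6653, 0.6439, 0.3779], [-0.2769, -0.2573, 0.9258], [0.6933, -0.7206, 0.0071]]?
0.5948 - 0.692i - 0.1326j - 0.387k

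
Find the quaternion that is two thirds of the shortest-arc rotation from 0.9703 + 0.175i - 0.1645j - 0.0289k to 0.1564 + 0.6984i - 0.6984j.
0.5204 + 0.6059i - 0.6016j - 0.0119k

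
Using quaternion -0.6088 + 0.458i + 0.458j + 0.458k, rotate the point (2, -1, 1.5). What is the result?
(-0.863, 1.029, 2.334)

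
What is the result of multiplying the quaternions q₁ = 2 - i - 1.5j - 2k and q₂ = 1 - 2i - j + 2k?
2.5 - 10i + 2.5j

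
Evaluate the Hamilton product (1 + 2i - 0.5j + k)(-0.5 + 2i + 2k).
-6.5 - 1.75j + 2.5k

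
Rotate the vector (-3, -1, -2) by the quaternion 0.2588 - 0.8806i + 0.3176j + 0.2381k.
(-0.862, 0.759, 3.561)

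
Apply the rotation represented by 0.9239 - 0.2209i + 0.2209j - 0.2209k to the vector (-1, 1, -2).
(-1.506, 0.689, -1.805)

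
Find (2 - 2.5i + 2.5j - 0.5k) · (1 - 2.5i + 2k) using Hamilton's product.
-3.25 - 2.5i + 8.75j + 9.75k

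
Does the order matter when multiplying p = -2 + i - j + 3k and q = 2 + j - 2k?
Yes: pq = 3 + i - 2j + 11k ≠ 3 + 3i - 6j + 9k = qp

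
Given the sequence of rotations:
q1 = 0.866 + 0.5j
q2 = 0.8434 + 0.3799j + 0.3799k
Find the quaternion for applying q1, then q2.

q2 · q1 = 0.5404 - 0.19i + 0.7507j + 0.329k
0.5404 - 0.19i + 0.7507j + 0.329k


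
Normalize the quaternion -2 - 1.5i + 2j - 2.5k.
-0.4924 - 0.3693i + 0.4924j - 0.6155k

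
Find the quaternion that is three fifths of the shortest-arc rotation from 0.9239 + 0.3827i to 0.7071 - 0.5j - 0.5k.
0.8713 + 0.1703i - 0.3255j - 0.3255k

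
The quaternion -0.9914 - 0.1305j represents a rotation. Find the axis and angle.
axis = (0, -1, 0), θ = 345°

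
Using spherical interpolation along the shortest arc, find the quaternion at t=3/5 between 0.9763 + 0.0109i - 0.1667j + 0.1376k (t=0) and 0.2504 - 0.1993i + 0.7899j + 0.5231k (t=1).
0.7115 - 0.1441i + 0.5048j + 0.4672k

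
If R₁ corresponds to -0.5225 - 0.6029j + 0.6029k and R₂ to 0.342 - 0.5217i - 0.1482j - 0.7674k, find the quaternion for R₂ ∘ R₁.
0.1946 - 0.2794i + 0.1858j + 0.9217k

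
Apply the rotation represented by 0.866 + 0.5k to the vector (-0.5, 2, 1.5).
(-1.982, 0.567, 1.5)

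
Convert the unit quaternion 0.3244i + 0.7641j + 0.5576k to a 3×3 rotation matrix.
[[-0.7895, 0.4957, 0.3618], [0.4957, 0.1677, 0.8521], [0.3618, 0.8521, -0.3782]]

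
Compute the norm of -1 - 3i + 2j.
√14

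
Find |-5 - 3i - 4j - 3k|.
√59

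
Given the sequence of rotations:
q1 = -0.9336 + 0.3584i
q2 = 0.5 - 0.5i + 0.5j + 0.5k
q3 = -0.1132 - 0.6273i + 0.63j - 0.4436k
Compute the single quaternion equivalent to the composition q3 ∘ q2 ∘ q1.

q2 · q1 = -0.2876 + 0.646i - 0.2876j - 0.646k
q3 · q2 · q1 = 0.3324 - 0.4273i - 0.8404j - 0.0259k
0.3324 - 0.4273i - 0.8404j - 0.0259k


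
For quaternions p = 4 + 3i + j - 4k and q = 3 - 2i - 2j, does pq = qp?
No: pq = 20 - 7i + 3j - 16k ≠ 20 + 9i - 13j - 8k = qp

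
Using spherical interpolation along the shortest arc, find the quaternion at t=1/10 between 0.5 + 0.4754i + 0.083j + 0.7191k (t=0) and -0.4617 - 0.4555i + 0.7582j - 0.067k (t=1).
0.5274 + 0.5035i - 0.0163j + 0.6842k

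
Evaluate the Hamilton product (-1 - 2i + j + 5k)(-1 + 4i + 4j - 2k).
15 - 24i + 11j - 15k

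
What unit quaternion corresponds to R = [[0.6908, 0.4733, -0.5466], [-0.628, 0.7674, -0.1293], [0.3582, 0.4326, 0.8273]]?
0.9063 + 0.155i - 0.2496j - 0.3038k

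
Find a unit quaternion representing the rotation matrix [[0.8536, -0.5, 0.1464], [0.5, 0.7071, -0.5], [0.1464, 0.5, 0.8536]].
0.9239 + 0.2706i + 0.2706k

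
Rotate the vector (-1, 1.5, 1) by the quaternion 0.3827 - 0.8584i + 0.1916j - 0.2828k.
(-0.303, 0.144, -2.034)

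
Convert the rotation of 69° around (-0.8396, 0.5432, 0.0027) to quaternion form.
0.8241 - 0.4756i + 0.3077j + 0.0015k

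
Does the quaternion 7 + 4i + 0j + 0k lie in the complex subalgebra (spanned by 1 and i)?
Yes. The quaternion 7 + 4i has j- and k-coefficients y = z = 0, so it lies in the complex subalgebra spanned by 1 and i.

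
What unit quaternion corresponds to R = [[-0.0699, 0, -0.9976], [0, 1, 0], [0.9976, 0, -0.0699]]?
0.6819 - 0.7314j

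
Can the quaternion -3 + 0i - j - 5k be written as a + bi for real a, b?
No. The quaternion -3 - j - 5k has j-coefficient y = -1 and k-coefficient z = -5, not both zero, so it does not lie in the complex subalgebra spanned by 1 and i.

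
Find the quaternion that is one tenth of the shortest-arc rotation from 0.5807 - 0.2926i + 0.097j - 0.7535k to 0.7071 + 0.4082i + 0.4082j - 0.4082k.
0.6168 - 0.2237i + 0.1361j - 0.7423k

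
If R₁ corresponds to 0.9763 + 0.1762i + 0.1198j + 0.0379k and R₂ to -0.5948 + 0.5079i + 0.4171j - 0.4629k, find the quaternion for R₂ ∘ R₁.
-0.7026 + 0.4623i + 0.2351j - 0.4871k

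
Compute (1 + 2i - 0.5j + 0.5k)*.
1 - 2i + 0.5j - 0.5k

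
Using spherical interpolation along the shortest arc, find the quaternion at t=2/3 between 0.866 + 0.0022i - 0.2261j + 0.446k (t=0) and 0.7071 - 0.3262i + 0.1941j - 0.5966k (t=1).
0.9253 - 0.2545i + 0.055j - 0.2758k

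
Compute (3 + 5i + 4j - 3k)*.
3 - 5i - 4j + 3k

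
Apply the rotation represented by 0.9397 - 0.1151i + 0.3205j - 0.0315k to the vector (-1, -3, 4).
(1.69, -1.997, 4.377)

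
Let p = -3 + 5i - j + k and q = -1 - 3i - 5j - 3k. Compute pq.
16 + 12i + 28j - 20k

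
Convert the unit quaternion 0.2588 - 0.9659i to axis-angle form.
axis = (-1, 0, 0), θ = 5π/6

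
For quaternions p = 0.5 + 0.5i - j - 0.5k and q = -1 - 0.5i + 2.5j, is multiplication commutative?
No: pq = 2.25 + 0.5i + 2.5j + 1.25k ≠ 2.25 - 2i + 2j - 0.25k = qp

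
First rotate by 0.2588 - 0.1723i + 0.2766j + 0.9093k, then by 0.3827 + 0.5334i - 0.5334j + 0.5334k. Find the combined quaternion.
-0.1465 - 0.5605i - 0.6091j + 0.5417k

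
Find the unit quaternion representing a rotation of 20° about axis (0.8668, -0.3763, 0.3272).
0.9848 + 0.1505i - 0.0653j + 0.0568k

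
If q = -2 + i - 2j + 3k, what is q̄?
-2 - i + 2j - 3k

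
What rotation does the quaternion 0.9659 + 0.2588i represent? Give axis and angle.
axis = (1, 0, 0), θ = π/6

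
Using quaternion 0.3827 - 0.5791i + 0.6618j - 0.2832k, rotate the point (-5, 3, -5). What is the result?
(-5.64, 5.081, 1.172)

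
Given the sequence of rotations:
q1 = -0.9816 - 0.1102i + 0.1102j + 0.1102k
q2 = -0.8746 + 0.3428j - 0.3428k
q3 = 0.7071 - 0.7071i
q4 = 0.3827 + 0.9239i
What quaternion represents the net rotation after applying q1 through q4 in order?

q2 · q1 = 0.8585 + 0.1719i - 0.3951j + 0.2779k
q3 · q2 · q1 = 0.7286 - 0.4855i - 0.0829j + 0.4759k
q4 · q3 · q2 · q1 = 0.7274 + 0.4874i - 0.4714j + 0.1055k
0.7274 + 0.4874i - 0.4714j + 0.1055k


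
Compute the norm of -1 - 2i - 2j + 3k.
√18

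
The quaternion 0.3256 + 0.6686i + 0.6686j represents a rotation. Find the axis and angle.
axis = (√2/2, √2/2, 0), θ = 142°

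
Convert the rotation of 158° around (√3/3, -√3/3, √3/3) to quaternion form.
0.1908 + 0.5667i - 0.5667j + 0.5667k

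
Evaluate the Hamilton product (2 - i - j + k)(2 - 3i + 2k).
-1 - 10i - 3j + 3k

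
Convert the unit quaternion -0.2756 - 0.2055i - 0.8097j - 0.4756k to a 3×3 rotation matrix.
[[-0.7636, 0.0706, 0.6418], [0.5949, 0.4631, 0.6569], [-0.2508, 0.8835, -0.3957]]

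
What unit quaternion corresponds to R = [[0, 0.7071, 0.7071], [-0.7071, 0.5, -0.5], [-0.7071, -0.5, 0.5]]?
0.7071 + 0.5j - 0.5k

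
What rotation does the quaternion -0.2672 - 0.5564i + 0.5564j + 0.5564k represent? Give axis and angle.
axis = (-√3/3, √3/3, √3/3), θ = 211°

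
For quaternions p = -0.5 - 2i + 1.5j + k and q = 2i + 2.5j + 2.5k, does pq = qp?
No: pq = -2.25 + 0.25i + 5.75j - 9.25k ≠ -2.25 - 2.25i - 8.25j + 6.75k = qp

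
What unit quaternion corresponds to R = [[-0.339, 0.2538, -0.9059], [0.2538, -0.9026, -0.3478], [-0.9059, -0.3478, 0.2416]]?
-0.5749i - 0.2207j + 0.7879k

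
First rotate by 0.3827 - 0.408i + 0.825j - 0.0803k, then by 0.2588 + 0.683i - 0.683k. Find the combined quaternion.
0.3229 + 0.7193i + 0.547j + 0.2813k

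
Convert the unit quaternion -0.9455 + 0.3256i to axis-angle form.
axis = (1, 0, 0), θ = 322°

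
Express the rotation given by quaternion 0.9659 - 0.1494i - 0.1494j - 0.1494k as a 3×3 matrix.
[[0.9107, 0.3333, -0.244], [-0.244, 0.9107, 0.3333], [0.3333, -0.244, 0.9107]]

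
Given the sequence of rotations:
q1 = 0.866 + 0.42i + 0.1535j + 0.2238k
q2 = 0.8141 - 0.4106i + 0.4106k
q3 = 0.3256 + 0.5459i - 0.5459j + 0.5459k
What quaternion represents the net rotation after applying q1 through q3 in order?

q2 · q1 = 0.7856 - 0.0767i + 0.3893j + 0.4747k
q3 · q2 · q1 = 0.251 - 0.0678i - 0.6031j + 0.7541k
0.251 - 0.0678i - 0.6031j + 0.7541k


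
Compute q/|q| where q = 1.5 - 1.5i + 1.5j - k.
0.5388 - 0.5388i + 0.5388j - 0.3592k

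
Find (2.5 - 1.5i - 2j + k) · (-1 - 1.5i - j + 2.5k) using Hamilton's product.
-9.25 - 6.25i + 1.75j + 3.75k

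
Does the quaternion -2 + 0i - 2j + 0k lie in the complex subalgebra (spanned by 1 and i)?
No. The quaternion -2 - 2j has j-coefficient y = -2 and k-coefficient z = 0, not both zero, so it does not lie in the complex subalgebra spanned by 1 and i.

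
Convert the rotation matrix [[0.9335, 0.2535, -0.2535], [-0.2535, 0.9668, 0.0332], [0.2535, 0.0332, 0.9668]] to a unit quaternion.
0.9832 - 0.1289j - 0.1289k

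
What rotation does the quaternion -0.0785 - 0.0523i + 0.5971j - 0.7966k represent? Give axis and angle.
axis = (-0.0525, 0.5989, -0.7991), θ = 189°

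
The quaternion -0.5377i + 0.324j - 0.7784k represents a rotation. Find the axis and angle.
axis = (-0.5377, 0.324, -0.7784), θ = π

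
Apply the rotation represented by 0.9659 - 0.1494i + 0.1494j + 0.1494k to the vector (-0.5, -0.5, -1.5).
(-0.655, -1.077, -1.077)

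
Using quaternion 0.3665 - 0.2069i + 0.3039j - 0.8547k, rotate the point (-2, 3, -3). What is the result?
(1.064, 0.968, -4.464)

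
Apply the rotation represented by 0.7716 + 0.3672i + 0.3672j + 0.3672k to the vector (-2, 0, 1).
(-0.085, -1.97, 1.055)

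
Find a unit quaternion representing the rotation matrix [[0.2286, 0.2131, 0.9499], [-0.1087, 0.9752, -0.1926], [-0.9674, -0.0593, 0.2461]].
0.7826 + 0.0426i + 0.6125j - 0.1028k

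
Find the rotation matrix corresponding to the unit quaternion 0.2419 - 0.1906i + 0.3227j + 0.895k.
[[-0.8103, -0.556, -0.1851], [0.31, -0.6747, 0.6698], [-0.4973, 0.4854, 0.7191]]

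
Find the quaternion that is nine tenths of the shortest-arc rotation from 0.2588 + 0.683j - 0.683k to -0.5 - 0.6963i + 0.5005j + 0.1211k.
-0.448 - 0.676i + 0.5848j + 0.0187k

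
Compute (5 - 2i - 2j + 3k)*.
5 + 2i + 2j - 3k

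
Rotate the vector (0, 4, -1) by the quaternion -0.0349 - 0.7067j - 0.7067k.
(-0.247, -0.994, 3.994)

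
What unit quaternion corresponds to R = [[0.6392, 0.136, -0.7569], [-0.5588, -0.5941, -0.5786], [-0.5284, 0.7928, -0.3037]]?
0.4305 + 0.7964i - 0.1327j - 0.4035k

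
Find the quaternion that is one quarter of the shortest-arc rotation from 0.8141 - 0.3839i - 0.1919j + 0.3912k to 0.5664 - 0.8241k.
0.9229 - 0.3407i - 0.1703j + 0.0557k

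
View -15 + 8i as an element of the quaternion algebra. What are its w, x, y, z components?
-15 + 8i + 0j + 0k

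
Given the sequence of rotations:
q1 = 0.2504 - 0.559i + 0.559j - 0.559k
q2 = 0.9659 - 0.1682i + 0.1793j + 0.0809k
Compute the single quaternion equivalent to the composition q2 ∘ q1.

q2 · q1 = 0.0928 - 0.7275i + 0.4456j - 0.5135k
0.0928 - 0.7275i + 0.4456j - 0.5135k


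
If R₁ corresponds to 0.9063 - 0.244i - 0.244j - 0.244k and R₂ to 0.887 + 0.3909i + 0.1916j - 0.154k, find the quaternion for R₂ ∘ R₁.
0.9084 + 0.0535i + 0.0902j - 0.4046k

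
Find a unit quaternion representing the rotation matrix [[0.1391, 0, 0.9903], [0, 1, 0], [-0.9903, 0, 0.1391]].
0.7547 + 0.6561j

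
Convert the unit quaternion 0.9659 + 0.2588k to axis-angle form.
axis = (0, 0, 1), θ = π/6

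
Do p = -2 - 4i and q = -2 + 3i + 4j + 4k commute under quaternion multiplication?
No: pq = 16 + 2i + 8j - 24k ≠ 16 + 2i - 24j + 8k = qp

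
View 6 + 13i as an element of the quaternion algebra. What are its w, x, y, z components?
6 + 13i + 0j + 0k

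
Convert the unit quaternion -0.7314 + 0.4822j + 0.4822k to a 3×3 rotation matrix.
[[0.0699, 0.7054, -0.7054], [-0.7054, 0.535, 0.465], [0.7054, 0.465, 0.535]]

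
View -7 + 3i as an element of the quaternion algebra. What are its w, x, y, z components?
-7 + 3i + 0j + 0k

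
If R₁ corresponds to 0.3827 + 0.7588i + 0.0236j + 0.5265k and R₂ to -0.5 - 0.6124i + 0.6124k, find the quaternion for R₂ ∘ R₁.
-0.0491 - 0.6282i + 0.7753j - 0.0433k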